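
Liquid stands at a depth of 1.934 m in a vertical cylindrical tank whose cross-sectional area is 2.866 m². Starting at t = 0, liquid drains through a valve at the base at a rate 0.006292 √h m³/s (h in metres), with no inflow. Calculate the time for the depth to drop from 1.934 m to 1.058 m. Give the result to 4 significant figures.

Volume balance on the tank: A dh/dt = −0.006292 √h.
This is separable: 2 d(√h)/dt = −0.006292/A, so √h = √h₀ − (0.006292/(2A)) t.
t = 2A(√h₀ − √h)/0.006292 = 2·2.866·(√1.934 − √1.058)/0.006292
  = 5.73200 × (1.39068 − 1.02859) / 0.006292 = 329.865 s.

329.9 s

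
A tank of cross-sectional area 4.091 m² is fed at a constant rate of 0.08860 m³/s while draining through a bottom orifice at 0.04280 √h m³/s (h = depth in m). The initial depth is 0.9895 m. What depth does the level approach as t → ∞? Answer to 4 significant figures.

Level balance: A dh/dt = 0.08860 − 0.04280 √h. Setting dh/dt = 0:
Q_in = 0.04280 √h_ss ⇒ √h_ss = 0.08860/0.04280 = 2.07009.
h_ss = 2.07009² = 4.28529 m. (Since h₀ = 0.9895 m < h_ss, the level will rise toward this value.)

4.285 m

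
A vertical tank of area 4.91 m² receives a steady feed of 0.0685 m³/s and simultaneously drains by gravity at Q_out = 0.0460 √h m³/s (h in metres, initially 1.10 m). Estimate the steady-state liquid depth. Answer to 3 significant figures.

Level balance: A dh/dt = 0.0685 − 0.0460 √h. Setting dh/dt = 0:
Q_in = 0.0460 √h_ss ⇒ √h_ss = 0.0685/0.0460 = 1.4891.
h_ss = 1.4891² = 2.2175 m. (Since h₀ = 1.10 m < h_ss, the level will rise toward this value.)

2.22 m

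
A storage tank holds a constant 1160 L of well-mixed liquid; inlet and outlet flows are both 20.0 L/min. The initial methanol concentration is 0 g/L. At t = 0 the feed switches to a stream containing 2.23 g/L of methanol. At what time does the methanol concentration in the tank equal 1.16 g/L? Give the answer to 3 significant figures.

Accumulation = in − out for the solute gives V dC/dt = Q(C_in − C), so τ = V/Q = 58.000 min.
C(t) = C_in + (C₀ − C_in) e^(−t/τ). Set C = 1.16 and solve for t:
e^(−t/τ) = (C − C_in)/(C₀ − C_in) = (1.16 − 2.23)/(0 − 2.23) = 0.47982
t = −τ ln(…) = 58.000 × 0.73434 = 42.592 min.

42.6 min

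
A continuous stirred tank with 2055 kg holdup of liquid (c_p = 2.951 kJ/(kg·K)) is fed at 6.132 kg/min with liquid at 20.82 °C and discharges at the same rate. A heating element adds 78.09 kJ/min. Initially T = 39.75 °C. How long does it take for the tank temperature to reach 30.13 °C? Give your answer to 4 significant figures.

M c_p dT/dt = ṁ c_p (T_in − T) + Q̇.
τ = M/ṁ = 335.127 min; T_ss = T_in + Q̇/(ṁ c_p) = 25.1354 °C.
T(t) = T_ss + (T₀ − T_ss) e^(−t/τ). Set T = 30.13:
e^(−t/τ) = (30.13 − 25.1354)/(39.75 − 25.1354) = 0.341753
t = −335.127 · ln(0.341753) = 359.815 min.

359.8 min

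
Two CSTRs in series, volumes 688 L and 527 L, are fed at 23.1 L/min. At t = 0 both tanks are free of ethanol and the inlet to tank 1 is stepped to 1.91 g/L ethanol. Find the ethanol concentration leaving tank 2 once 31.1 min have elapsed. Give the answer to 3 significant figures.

0.637 g/L

Each tank obeys Vᵢ dCᵢ/dt = Q(Cᵢ₋₁ − Cᵢ), so τᵢ = Vᵢ/Q.
τ₁ = 688/23.1 = 29.784 min; τ₂ = 527/23.1 = 22.814 min.
Solving the cascade with C₁(0)=C₂(0)=0 gives C₂(t) = C_in[1 − (τ₁ e^(−t/τ₁) − τ₂ e^(−t/τ₂))/(τ₁ − τ₂)].
At t = 31.1: e^(−t/τ₁) = 0.35197, e^(−t/τ₂) = 0.25584.
C₂ = 1.91·[1 − (29.784·0.35197 − 22.814·0.25584)/(6.9697)] = 1.91·0.33335 = 0.63670 g/L.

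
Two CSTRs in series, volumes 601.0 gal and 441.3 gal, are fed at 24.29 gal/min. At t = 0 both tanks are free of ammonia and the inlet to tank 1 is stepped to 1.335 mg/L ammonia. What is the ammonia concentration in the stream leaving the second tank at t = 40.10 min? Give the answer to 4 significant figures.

0.7473 mg/L

Species balance on tank i: dCᵢ/dt = (Cᵢ₋₁ − Cᵢ)/τᵢ with τᵢ = Vᵢ/Q.
τ₁ = 601.0/24.29 = 24.7427 min; τ₂ = 441.3/24.29 = 18.1680 min.
Tank 1: C₁ = C_in(1 − e^(−t/τ₁)). Tank 2 (τ₁ ≠ τ₂): C₂ = C_in[1 − (τ₁ e^(−t/τ₁) − τ₂ e^(−t/τ₂))/(τ₁ − τ₂)].
At t = 40.10: e^(−t/τ₁) = 0.197764, e^(−t/τ₂) = 0.110010.
C₂ = 1.335·[1 − (24.7427·0.197764 − 18.1680·0.110010)/(6.57472)] = 1.335·0.559745 = 0.747260 mg/L.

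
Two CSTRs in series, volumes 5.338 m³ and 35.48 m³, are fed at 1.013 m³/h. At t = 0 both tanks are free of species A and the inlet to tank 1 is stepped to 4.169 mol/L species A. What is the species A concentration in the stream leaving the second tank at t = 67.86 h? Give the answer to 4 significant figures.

3.462 mol/L

Time constants: τᵢ = Vᵢ/Q for each well-mixed tank.
τ₁ = 5.338/1.013 = 5.26950 h; τ₂ = 35.48/1.013 = 35.0247 h.
Solving the cascade with C₁(0)=C₂(0)=0 gives C₂(t) = C_in[1 − (τ₁ e^(−t/τ₁) − τ₂ e^(−t/τ₂))/(τ₁ − τ₂)].
At t = 67.86: e^(−t/τ₁) = 2.55390e-06, e^(−t/τ₂) = 0.144065.
C₂ = 4.169·[1 − (5.26950·2.55390e-06 − 35.0247·0.144065)/(-29.7552)] = 4.169·0.830422 = 3.46203 mol/L.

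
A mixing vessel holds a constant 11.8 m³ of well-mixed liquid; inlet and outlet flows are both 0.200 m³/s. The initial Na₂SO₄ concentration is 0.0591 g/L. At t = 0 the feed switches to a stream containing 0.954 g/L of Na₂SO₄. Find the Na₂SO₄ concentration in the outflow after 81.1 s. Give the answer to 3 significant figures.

0.728 g/L

Unsteady species balance (constant V, well mixed): V dC/dt = Q(C_in − C).
So dC/dt = (C_in − C)/τ with τ = V/Q = 11.8/0.200 = 59.000 s.
This is linear first-order; C(t) = C_in + (C₀ − C_in) e^(−t/τ).
C(81.1) = 0.954 + (0.0591 − 0.954)·e^(−81.1/59.000) = 0.954 + (-0.89490)·0.25295 = 0.72764 g/L.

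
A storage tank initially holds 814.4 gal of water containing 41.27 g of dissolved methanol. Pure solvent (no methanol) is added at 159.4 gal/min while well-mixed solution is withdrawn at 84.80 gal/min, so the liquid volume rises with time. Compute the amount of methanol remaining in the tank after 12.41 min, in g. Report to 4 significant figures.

17.41 g

Let m(t) be the amount of methanol. Volume: V(t) = V₀ + (Q_in − Q_out) t = 814.4 + 74.6000 t; V(12.41) = 1740.19 gal.
Solute balance: dm/dt = 0 − Q_out C = −Q_out m/V(t).
Separate: dm/m = −Q_out dt/V(t) ⇒ ln(m/m₀) = −(Q_out/(Q_in−Q_out)) ln(V/V₀).
m = m₀ (V₀/V)^(Q_out/(Q_in−Q_out)) = 41.27 × (814.4/1740.19)^(1.13673) = 17.4096 g.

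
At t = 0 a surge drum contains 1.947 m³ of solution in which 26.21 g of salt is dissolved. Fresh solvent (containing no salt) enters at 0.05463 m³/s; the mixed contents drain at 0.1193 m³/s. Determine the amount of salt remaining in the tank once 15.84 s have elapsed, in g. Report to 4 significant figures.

6.609 g

Let m(t) be the amount of salt. Volume: V(t) = V₀ + (Q_in − Q_out) t = 1.947 − 0.0646700 t; V(15.84) = 0.922627 m³.
No salt enters, so dm/dt = −Q_out · (m/V).
Separate: dm/m = −Q_out dt/V(t) ⇒ ln(m/m₀) = −(Q_out/(Q_in−Q_out)) ln(V/V₀).
m = m₀ (V₀/V)^(Q_out/(Q_in−Q_out)) = 26.21 × (1.947/0.922627)^(-1.84475) = 6.60908 g.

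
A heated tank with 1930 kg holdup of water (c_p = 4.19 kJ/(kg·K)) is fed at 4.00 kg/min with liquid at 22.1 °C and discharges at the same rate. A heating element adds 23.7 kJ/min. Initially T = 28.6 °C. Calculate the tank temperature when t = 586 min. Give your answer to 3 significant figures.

First-law balance (no shaft work): M c_p dT/dt = ṁ c_p (T_in − T) + 23.7.
τ = M/ṁ = 482.50 min; T_ss = T_in + Q̇/(ṁ c_p) = 22.1 + 23.7/(4.00·4.19) = 23.514 °C.
Solution: T(t) = T_ss + (T₀ − T_ss) e^(−t/τ).
T(586) = 23.514 + (5.0859)·e^(−586/482.50) = 23.514 + (5.0859)·0.29686 = 25.024 °C.

25.0 °C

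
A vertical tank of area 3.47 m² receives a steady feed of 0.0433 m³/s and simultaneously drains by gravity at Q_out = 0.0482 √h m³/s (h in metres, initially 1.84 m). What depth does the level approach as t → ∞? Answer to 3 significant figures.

0.807 m

Level balance: A dh/dt = 0.0433 − 0.0482 √h. Setting dh/dt = 0:
Q_in = 0.0482 √h_ss ⇒ √h_ss = 0.0433/0.0482 = 0.89834.
h_ss = 0.89834² = 0.80702 m. (Since h₀ = 1.84 m > h_ss, the level will fall toward this value.)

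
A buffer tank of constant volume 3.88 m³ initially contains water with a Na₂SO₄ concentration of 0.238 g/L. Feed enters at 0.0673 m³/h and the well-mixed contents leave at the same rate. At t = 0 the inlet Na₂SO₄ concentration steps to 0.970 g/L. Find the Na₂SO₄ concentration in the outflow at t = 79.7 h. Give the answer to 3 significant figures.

Mass balance on the solute (V constant): V dC/dt = Q(C_in − C).
So dC/dt = (C_in − C)/τ with τ = V/Q = 3.88/0.0673 = 57.652 h.
Solution: C(t) = C_in + (C₀ − C_in) e^(−t/τ).
C(79.7) = 0.970 + (0.238 − 0.970)·e^(−79.7/57.652) = 0.970 + (-0.73200)·0.25097 = 0.78629 g/L.

0.786 g/L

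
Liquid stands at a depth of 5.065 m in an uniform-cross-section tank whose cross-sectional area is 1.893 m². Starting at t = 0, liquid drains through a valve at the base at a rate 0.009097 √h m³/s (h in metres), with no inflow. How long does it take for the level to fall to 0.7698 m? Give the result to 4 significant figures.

571.5 s

A dh/dt = −Q_out = −0.009097 √h.
∫ h^(−1/2) dh = −(0.009097/A) ∫ dt, giving 2√h = 2√h₀ − (0.009097/A) t.
t = 2A(√h₀ − √h)/0.009097 = 2·1.893·(√5.065 − √0.7698)/0.009097
  = 3.78600 × (2.25056 − 0.877382) / 0.009097 = 571.489 s.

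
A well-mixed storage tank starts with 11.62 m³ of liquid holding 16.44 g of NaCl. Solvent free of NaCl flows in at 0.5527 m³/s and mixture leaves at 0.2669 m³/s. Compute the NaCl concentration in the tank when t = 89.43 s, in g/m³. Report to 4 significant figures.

0.1492 g/m³

Let m(t) be the amount of NaCl. Volume: V(t) = V₀ + (Q_in − Q_out) t = 11.62 + 0.285800 t; V(89.43) = 37.1791 m³.
No NaCl enters, so dm/dt = −Q_out · (m/V).
dm/m = −Q_out dt/(V₀ + 0.285800 t); integrating gives ln(m/m₀) = −(Q_out/(Q_in−Q_out)) ln(V/V₀).
m = m₀ (V₀/V)^(Q_out/(Q_in−Q_out)) = 16.44 × (11.62/37.1791)^(0.933870) = 5.54895 g.
C = m/V = 5.54895/37.1791 = 0.149249 g/m³.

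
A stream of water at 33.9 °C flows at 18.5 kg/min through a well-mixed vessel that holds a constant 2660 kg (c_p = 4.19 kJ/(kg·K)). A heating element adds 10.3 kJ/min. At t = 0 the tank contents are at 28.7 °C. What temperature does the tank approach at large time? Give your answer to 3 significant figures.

Heat balance on the well-mixed liquid: M c_p dT/dt = ṁ c_p (T_in − T) + 10.3.
At steady state dT/dt = 0 ⇒ T_ss = T_in + Q̇/(ṁ c_p) = 33.9 + 10.3/(18.5·4.19) = 34.033 °C.

34.0 °C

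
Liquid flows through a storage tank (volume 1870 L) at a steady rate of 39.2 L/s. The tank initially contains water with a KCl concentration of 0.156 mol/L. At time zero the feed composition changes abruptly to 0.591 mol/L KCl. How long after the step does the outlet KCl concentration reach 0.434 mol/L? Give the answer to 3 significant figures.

Mass balance on the solute (V constant): V dC/dt = Q(C_in − C), so τ = V/Q = 47.704 s.
C(t) = C_in + (C₀ − C_in) e^(−t/τ). Set C = 0.434 and solve for t:
e^(−t/τ) = (C − C_in)/(C₀ − C_in) = (0.434 − 0.591)/(0.156 − 0.591) = 0.36092
t = −τ ln(…) = 47.704 × 1.0191 = 48.615 s.

48.6 s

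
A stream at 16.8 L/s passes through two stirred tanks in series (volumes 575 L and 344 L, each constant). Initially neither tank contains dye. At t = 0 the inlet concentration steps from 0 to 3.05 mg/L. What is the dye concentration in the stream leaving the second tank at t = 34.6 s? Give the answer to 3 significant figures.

Species balance on tank i: dCᵢ/dt = (Cᵢ₋₁ − Cᵢ)/τᵢ with τᵢ = Vᵢ/Q.
τ₁ = 575/16.8 = 34.226 s; τ₂ = 344/16.8 = 20.476 s.
Tank 1: C₁ = C_in(1 − e^(−t/τ₁)). Tank 2 (τ₁ ≠ τ₂): C₂ = C_in[1 − (τ₁ e^(−t/τ₁) − τ₂ e^(−t/τ₂))/(τ₁ − τ₂)].
At t = 34.6: e^(−t/τ₁) = 0.36388, e^(−t/τ₂) = 0.18456.
C₂ = 3.05·[1 − (34.226·0.36388 − 20.476·0.18456)/(13.750)] = 3.05·0.36908 = 1.1257 mg/L.

1.13 mg/L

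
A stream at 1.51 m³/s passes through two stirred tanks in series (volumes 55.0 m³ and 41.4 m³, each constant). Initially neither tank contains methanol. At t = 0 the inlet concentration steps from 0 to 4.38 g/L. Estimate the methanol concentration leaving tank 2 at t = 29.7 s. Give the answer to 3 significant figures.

Time constants: τᵢ = Vᵢ/Q for each well-mixed tank.
τ₁ = 55.0/1.51 = 36.424 s; τ₂ = 41.4/1.51 = 27.417 s.
Solving the cascade with C₁(0)=C₂(0)=0 gives C₂(t) = C_in[1 − (τ₁ e^(−t/τ₁) − τ₂ e^(−t/τ₂))/(τ₁ − τ₂)].
At t = 29.7: e^(−t/τ₁) = 0.44246, e^(−t/τ₂) = 0.33849.
C₂ = 4.38·[1 − (36.424·0.44246 − 27.417·0.33849)/(9.0066)] = 4.38·0.24103 = 1.0557 g/L.

1.06 g/L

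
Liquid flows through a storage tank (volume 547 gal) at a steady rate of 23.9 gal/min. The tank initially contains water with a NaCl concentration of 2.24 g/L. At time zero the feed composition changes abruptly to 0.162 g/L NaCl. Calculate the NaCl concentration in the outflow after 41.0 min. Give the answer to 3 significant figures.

Transient balance on the dissolved component: V dC/dt = Q(C_in − C).
Rewrite as dC/dt + C/τ = C_in/τ, τ = V/Q = 22.887 min.
C approaches C_in exponentially: C(t) = C_in + (C₀ − C_in) e^(−t/τ).
C(41.0) = 0.162 + (2.24 − 0.162)·e^(−41.0/22.887) = 0.162 + (2.0780)·0.16673 = 0.50846 g/L.

0.508 g/L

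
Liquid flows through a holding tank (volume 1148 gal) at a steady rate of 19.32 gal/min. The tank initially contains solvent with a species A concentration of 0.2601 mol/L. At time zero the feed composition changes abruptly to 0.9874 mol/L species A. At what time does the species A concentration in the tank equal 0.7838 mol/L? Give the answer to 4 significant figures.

Species balance: V dC/dt = Q(C_in − C) ⇒ τ = V/Q = 59.4203 min.
C(t) = C_in + (C₀ − C_in) e^(−t/τ). Set C = 0.7838 and solve for t:
e^(−t/τ) = (C − C_in)/(C₀ − C_in) = (0.7838 − 0.9874)/(0.2601 − 0.9874) = 0.279940
t = −τ ln(…) = 59.4203 × 1.27318 = 75.6528 min.

75.65 min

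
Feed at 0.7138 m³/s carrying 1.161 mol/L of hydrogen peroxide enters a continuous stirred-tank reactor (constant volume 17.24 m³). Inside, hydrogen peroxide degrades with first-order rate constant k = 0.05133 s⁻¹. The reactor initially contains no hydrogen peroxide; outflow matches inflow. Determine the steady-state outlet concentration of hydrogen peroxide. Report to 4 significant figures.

0.5184 mol/L

Species balance: V dC/dt = Q C_in − Q C − k V C.
Steady state (dC/dt = 0): C_ss = Q C_in/(Q + kV) = C_in/(1 + kV/Q).
C_ss = 0.7138·1.161/(0.7138 + 0.05133·17.24) = 0.828722/1.59873 = 0.518363 mol/L.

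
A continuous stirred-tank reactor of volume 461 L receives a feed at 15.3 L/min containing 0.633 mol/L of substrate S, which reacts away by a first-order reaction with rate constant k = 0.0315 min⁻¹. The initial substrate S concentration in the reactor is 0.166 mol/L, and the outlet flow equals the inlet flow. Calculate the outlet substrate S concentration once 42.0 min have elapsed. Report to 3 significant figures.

0.314 mol/L

V dC/dt = Q(C_in − C) − k V C.
dC/dt = (Q/V) C_in − (Q/V + k) C; effective rate a = Q/V + k = 0.033189 + 0.0315 = 0.064689 min⁻¹.
C_ss = Q C_in/(Q + kV) = 0.32476 mol/L; C(t) = C_ss + (C₀ − C_ss) e^(−a t).
C(42.0) = 0.32476 + (-0.15876)·e^(−0.064689·42.0) = 0.32476 + (-0.15876)·0.066078 = 0.31427 mol/L.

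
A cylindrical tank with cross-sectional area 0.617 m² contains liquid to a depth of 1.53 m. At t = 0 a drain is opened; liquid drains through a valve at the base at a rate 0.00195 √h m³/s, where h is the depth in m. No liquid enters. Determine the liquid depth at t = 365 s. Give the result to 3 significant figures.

Volume balance on the tank: A dh/dt = −0.00195 √h.
This is separable: 2 d(√h)/dt = −0.00195/A, so √h = √h₀ − (0.00195/(2A)) t.
√h = √1.53 − 0.00195·365/(2·0.617) = 1.2369 − 0.57678 = 0.66015.
h = 0.66015² = 0.43580 m.

0.436 m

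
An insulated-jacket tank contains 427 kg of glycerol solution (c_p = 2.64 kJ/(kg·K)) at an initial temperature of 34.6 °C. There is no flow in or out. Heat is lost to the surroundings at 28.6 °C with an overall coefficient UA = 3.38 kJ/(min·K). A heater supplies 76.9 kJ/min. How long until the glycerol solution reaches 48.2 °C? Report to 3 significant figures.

557 min

Lumped-capacitance energy balance: M c_p dT/dt = UA(T_amb − T) + Q̇.
τ = M c_p/UA = 333.51 min; T_ss = T_amb + Q̇/UA = 28.6 + 76.9/3.38 = 51.351 °C.
T(t) = T_ss + (T₀ − T_ss)e^(−t/τ); set T = 48.2:
t = −τ ln[(T − T_ss)/(T₀ − T_ss)] = −333.51 · ln(0.18813) = 557.17 min.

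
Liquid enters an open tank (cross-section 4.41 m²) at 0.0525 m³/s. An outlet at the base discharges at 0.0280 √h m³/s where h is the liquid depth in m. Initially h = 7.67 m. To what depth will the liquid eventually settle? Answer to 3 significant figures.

Unsteady balance on liquid volume: A dh/dt = Q_in − 0.0280 √h. At steady state dh/dt = 0:
Q_in = 0.0280 √h_ss ⇒ √h_ss = 0.0525/0.0280 = 1.8750.
h_ss = 1.8750² = 3.5156 m. (Since h₀ = 7.67 m > h_ss, the level will fall toward this value.)

3.52 m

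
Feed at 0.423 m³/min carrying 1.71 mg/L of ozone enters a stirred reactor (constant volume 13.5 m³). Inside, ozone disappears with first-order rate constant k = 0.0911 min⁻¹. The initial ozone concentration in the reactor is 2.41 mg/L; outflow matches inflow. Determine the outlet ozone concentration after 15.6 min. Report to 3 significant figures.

0.730 mg/L

V dC/dt = Q(C_in − C) − k V C.
This is linear with rate a = Q/V + k = 0.12243 min⁻¹.
C_ss = Q C_in/(Q + kV) = 0.43763 mg/L; C(t) = C_ss + (C₀ − C_ss) e^(−a t).
C(15.6) = 0.43763 + (1.9724)·e^(−0.12243·15.6) = 0.43763 + (1.9724)·0.14809 = 0.72971 mg/L.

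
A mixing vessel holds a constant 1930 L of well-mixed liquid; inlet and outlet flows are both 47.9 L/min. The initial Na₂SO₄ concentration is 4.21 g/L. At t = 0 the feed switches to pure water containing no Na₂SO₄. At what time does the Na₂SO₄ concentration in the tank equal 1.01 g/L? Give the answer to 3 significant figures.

Species balance: V dC/dt = Q(C_in − C) ⇒ τ = V/Q = 40.292 min.
C(t) = C_in + (C₀ − C_in) e^(−t/τ). Set C = 1.01 and solve for t:
e^(−t/τ) = (C − C_in)/(C₀ − C_in) = (1.01 − 0)/(4.21 − 0) = 0.23990
t = −τ ln(…) = 40.292 × 1.4275 = 57.518 min.

57.5 min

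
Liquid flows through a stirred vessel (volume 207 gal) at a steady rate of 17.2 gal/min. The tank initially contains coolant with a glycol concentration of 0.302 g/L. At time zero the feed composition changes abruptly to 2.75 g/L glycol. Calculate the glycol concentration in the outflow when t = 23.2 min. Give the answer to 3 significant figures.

2.39 g/L

Mass balance on the solute (V constant): V dC/dt = Q(C_in − C).
So dC/dt = (C_in − C)/τ with τ = V/Q = 207/17.2 = 12.035 min.
Solution: C(t) = C_in + (C₀ − C_in) e^(−t/τ).
C(23.2) = 2.75 + (0.302 − 2.75)·e^(−23.2/12.035) = 2.75 + (-2.4480)·0.14548 = 2.3939 g/L.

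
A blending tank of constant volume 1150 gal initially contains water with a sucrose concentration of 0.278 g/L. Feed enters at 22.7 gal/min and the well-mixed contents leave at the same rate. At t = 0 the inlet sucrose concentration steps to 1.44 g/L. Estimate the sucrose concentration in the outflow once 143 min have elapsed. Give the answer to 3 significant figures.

Accumulation = in − out for the solute gives V dC/dt = Q(C_in − C).
Rewrite as dC/dt + C/τ = C_in/τ, τ = V/Q = 50.661 min.
Solution: C(t) = C_in + (C₀ − C_in) e^(−t/τ).
C(143) = 1.44 + (0.278 − 1.44)·e^(−143/50.661) = 1.44 + (-1.1620)·0.059445 = 1.3709 g/L.

1.37 g/L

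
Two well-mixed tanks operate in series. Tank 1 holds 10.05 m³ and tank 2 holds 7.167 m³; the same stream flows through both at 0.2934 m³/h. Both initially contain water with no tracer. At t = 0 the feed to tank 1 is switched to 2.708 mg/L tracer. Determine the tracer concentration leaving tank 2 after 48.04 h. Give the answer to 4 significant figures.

Species balance on tank i: dCᵢ/dt = (Cᵢ₋₁ − Cᵢ)/τᵢ with τᵢ = Vᵢ/Q.
τ₁ = 10.05/0.2934 = 34.2536 h; τ₂ = 7.167/0.2934 = 24.4274 h.
Tank 1: C₁ = C_in(1 − e^(−t/τ₁)). Tank 2 (τ₁ ≠ τ₂): C₂ = C_in[1 − (τ₁ e^(−t/τ₁) − τ₂ e^(−t/τ₂))/(τ₁ − τ₂)].
At t = 48.04: e^(−t/τ₁) = 0.245986, e^(−t/τ₂) = 0.139926.
C₂ = 2.708·[1 − (34.2536·0.245986 − 24.4274·0.139926)/(9.82618)] = 2.708·0.490354 = 1.32788 mg/L.

1.328 mg/L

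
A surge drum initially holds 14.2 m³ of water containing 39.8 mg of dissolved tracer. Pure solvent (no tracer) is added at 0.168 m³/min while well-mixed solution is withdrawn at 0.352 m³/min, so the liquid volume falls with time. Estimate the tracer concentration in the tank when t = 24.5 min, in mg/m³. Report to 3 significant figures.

1.98 mg/m³

Let m(t) be the amount of tracer. Volume: V(t) = V₀ + (Q_in − Q_out) t = 14.2 − 0.18400 t; V(24.5) = 9.6920 m³.
No tracer enters, so dm/dt = −Q_out · (m/V).
dm/m = −Q_out dt/(V₀ − 0.18400 t); integrating gives ln(m/m₀) = −(Q_out/(Q_in−Q_out)) ln(V/V₀).
m = m₀ (V₀/V)^(Q_out/(Q_in−Q_out)) = 39.8 × (14.2/9.6920)^(-1.9130) = 19.167 mg.
C = m/V = 19.167/9.6920 = 1.9776 mg/m³.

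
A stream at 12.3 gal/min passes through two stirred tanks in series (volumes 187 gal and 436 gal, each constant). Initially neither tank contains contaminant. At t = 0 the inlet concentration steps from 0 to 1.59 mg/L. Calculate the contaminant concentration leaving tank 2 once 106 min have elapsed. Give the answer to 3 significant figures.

1.45 mg/L

Time constants: τᵢ = Vᵢ/Q for each well-mixed tank.
τ₁ = 187/12.3 = 15.203 min; τ₂ = 436/12.3 = 35.447 min.
Tank 1: C₁ = C_in(1 − e^(−t/τ₁)). Tank 2 (τ₁ ≠ τ₂): C₂ = C_in[1 − (τ₁ e^(−t/τ₁) − τ₂ e^(−t/τ₂))/(τ₁ − τ₂)].
At t = 106: e^(−t/τ₁) = 0.00093759, e^(−t/τ₂) = 0.050269.
C₂ = 1.59·[1 − (15.203·0.00093759 − 35.447·0.050269)/(-20.244)] = 1.59·0.91268 = 1.4512 mg/L.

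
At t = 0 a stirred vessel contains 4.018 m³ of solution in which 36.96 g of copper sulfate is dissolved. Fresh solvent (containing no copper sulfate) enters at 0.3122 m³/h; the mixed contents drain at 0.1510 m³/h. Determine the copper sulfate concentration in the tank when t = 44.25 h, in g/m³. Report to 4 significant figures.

1.274 g/m³

Total volume: dV/dt = Q_in − Q_out = 0.161200 m³/h, so V(t) = 4.018 + 0.161200 t and V(44.25) = 11.1511 m³.
Solute balance: dm/dt = 0 − Q_out C = −Q_out m/V(t).
dm/m = −Q_out dt/(V₀ + 0.161200 t); integrating gives ln(m/m₀) = −(Q_out/(Q_in−Q_out)) ln(V/V₀).
m = m₀ (V₀/V)^(Q_out/(Q_in−Q_out)) = 36.96 × (4.018/11.1511)^(0.936725) = 14.2061 g.
C = m/V = 14.2061/11.1511 = 1.27396 g/m³.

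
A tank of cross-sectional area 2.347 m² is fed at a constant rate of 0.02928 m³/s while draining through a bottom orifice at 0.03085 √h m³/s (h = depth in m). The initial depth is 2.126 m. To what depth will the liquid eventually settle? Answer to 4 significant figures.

0.9008 m

Mass balance (ρ constant): A dh/dt = Q_in − 0.03085 √h. At steady state dh/dt = 0:
Q_in = 0.03085 √h_ss ⇒ √h_ss = 0.02928/0.03085 = 0.949109.
h_ss = 0.949109² = 0.900807 m. (Since h₀ = 2.126 m > h_ss, the level will fall toward this value.)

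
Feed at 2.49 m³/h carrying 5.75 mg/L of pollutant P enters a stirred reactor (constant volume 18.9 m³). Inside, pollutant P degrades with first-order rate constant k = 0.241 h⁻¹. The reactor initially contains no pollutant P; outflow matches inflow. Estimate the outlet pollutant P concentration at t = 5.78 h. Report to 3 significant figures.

Accumulation = in − out − consumed: V dC/dt = Q C_in − Q C − k V C.
This is linear with rate a = Q/V + k = 0.37275 h⁻¹.
C_ss = Q C_in/(Q + kV) = 2.0323 mg/L; C(t) = C_ss + (C₀ − C_ss) e^(−a t).
C(5.78) = 2.0323 + (-2.0323)·e^(−0.37275·5.78) = 2.0323 + (-2.0323)·0.11596 = 1.7966 mg/L.

1.80 mg/L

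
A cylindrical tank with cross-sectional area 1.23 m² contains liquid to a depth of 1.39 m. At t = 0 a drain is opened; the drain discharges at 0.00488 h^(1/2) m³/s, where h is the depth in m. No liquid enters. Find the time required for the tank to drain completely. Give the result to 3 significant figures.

594 s

Accumulation of liquid (constant cross-section A): A dh/dt = −0.00488 √h.
This is separable: 2 d(√h)/dt = −0.00488/A, so √h = √h₀ − (0.00488/(2A)) t.
Set h = 0: 2√h₀ = (0.00488/A) t_empty ⇒ t_empty = 2A√h₀/0.00488.
t_empty = 2·1.23·√1.39/0.00488 = 2.4600·1.1790/0.00488 = 594.32 s.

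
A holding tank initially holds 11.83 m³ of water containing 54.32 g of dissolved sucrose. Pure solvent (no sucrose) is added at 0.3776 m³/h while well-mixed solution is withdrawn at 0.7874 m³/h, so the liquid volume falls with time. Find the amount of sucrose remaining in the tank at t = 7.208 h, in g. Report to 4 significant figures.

31.28 g

Let m(t) be the amount of sucrose. Volume: V(t) = V₀ + (Q_in − Q_out) t = 11.83 − 0.409800 t; V(7.208) = 8.87616 m³.
Species balance (pure solvent in): dm/dt = −Q_out · m/V(t).
Separate: dm/m = −Q_out dt/V(t) ⇒ ln(m/m₀) = −(Q_out/(Q_in−Q_out)) ln(V/V₀).
m = m₀ (V₀/V)^(Q_out/(Q_in−Q_out)) = 54.32 × (11.83/8.87616)^(-1.92143) = 31.2783 g.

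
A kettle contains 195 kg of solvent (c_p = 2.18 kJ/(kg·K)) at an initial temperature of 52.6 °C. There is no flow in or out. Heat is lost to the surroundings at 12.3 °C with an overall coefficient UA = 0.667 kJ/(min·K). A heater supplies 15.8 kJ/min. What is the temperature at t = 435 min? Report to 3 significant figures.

Lumped-capacitance energy balance: M c_p dT/dt = UA(T_amb − T) + Q̇.
dT/dt = (T_ss − T)/τ with T_ss = T_amb + Q̇/UA = 12.3 + 15.8/0.667 = 35.988 °C, τ = M c_p/UA = 195·2.18/0.667 = 637.33 min.
Solution: T(t) = T_ss + (T₀ − T_ss) e^(−t/τ).
T(435) = 35.988 + (16.612)·0.50534 = 44.383 °C.

44.4 °C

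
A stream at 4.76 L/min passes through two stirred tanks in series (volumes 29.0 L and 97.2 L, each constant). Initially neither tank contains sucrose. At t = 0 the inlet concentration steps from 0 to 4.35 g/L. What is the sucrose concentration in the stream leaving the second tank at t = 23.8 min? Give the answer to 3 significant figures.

2.45 g/L

Time constants: τᵢ = Vᵢ/Q for each well-mixed tank.
τ₁ = 29.0/4.76 = 6.0924 min; τ₂ = 97.2/4.76 = 20.420 min.
Tank 1: C₁ = C_in(1 − e^(−t/τ₁)). Tank 2 (τ₁ ≠ τ₂): C₂ = C_in[1 − (τ₁ e^(−t/τ₁) − τ₂ e^(−t/τ₂))/(τ₁ − τ₂)].
At t = 23.8: e^(−t/τ₁) = 0.020111, e^(−t/τ₂) = 0.31176.
C₂ = 4.35·[1 − (6.0924·0.020111 − 20.420·0.31176)/(-14.328)] = 4.35·0.56422 = 2.4544 g/L.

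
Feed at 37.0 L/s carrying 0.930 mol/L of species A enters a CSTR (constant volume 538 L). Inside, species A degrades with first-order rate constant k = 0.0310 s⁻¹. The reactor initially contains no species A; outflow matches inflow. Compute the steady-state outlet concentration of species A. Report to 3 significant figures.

Accumulation = in − out − consumed: V dC/dt = Q C_in − Q C − k V C.
Steady state (dC/dt = 0): C_ss = Q C_in/(Q + kV) = C_in/(1 + kV/Q).
C_ss = 37.0·0.930/(37.0 + 0.0310·538) = 34.410/53.678 = 0.64104 mol/L.

0.641 mol/L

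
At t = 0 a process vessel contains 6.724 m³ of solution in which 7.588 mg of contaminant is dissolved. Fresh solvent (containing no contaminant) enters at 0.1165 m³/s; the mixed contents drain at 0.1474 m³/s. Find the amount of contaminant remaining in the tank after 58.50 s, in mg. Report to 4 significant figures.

Let m(t) be the amount of contaminant. Volume: V(t) = V₀ + (Q_in − Q_out) t = 6.724 − 0.0309000 t; V(58.50) = 4.91635 m³.
Species balance (pure solvent in): dm/dt = −Q_out · m/V(t).
dm/m = −Q_out dt/(V₀ − 0.0309000 t); integrating gives ln(m/m₀) = −(Q_out/(Q_in−Q_out)) ln(V/V₀).
m = m₀ (V₀/V)^(Q_out/(Q_in−Q_out)) = 7.588 × (6.724/4.91635)^(-4.77023) = 1.70392 mg.

1.704 mg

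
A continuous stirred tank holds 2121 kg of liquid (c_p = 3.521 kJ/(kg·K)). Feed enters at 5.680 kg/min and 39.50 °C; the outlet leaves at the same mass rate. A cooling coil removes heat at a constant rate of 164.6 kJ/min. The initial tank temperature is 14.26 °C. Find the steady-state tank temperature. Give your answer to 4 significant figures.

31.27 °C

M c_p dT/dt = ṁ c_p (T_in − T) − Q̇.
At steady state dT/dt = 0 ⇒ T_ss = T_in − Q̇/(ṁ c_p) = 39.50 − 164.6/(5.680·3.521) = 31.2697 °C.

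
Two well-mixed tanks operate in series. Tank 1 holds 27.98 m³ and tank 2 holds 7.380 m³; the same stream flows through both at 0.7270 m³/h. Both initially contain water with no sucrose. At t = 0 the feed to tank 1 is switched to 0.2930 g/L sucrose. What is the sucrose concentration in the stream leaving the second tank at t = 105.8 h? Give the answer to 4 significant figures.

0.2675 g/L

Each tank obeys Vᵢ dCᵢ/dt = Q(Cᵢ₋₁ − Cᵢ), so τᵢ = Vᵢ/Q.
τ₁ = 27.98/0.7270 = 38.4869 h; τ₂ = 7.380/0.7270 = 10.1513 h.
Tank 1: C₁ = C_in(1 − e^(−t/τ₁)). Tank 2 (τ₁ ≠ τ₂): C₂ = C_in[1 − (τ₁ e^(−t/τ₁) − τ₂ e^(−t/τ₂))/(τ₁ − τ₂)].
At t = 105.8: e^(−t/τ₁) = 0.0639928, e^(−t/τ₂) = 2.97612e-05.
C₂ = 0.2930·[1 − (38.4869·0.0639928 − 10.1513·2.97612e-05)/(28.3356)] = 0.2930·0.913092 = 0.267536 g/L.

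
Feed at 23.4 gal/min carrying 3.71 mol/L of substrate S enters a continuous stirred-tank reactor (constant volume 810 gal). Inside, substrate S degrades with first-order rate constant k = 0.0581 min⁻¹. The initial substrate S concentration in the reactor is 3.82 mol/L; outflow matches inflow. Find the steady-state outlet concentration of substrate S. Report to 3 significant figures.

1.23 mol/L

Species balance: V dC/dt = Q C_in − Q C − k V C.
Steady state (dC/dt = 0): C_ss = Q C_in/(Q + kV) = C_in/(1 + kV/Q).
C_ss = 23.4·3.71/(23.4 + 0.0581·810) = 86.814/70.461 = 1.2321 mol/L.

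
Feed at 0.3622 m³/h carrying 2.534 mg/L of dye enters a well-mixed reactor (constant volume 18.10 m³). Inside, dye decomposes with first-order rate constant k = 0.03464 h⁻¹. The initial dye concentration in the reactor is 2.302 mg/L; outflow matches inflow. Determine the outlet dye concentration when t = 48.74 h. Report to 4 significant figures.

V dC/dt = Q(C_in − C) − k V C.
dC/dt = (Q/V) C_in − (Q/V + k) C; effective rate a = Q/V + k = 0.0200110 + 0.03464 = 0.0546510 h⁻¹.
C_ss = Q C_in/(Q + kV) = 0.927850 mg/L; C(t) = C_ss + (C₀ − C_ss) e^(−a t).
C(48.74) = 0.927850 + (1.37415)·e^(−0.0546510·48.74) = 0.927850 + (1.37415)·0.0696904 = 1.02362 mg/L.

1.024 mg/L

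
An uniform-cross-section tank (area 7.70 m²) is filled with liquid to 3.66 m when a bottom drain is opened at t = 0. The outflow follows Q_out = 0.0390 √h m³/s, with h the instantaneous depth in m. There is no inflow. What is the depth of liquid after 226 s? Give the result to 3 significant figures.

1.80 m

Accumulation of liquid (constant cross-section A): A dh/dt = −0.0390 √h.
Separate and integrate: 2(√h − √h₀) = −(0.0390/A) t.
√h = √3.66 − 0.0390·226/(2·7.70) = 1.9131 − 0.57234 = 1.3408.
h = 1.3408² = 1.7977 m.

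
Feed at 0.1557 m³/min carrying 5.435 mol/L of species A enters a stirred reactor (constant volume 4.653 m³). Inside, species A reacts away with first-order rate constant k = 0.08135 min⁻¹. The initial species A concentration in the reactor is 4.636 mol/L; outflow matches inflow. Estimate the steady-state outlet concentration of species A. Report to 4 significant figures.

V dC/dt = Q(C_in − C) − k V C.
At steady state: 0 = Q C_in − (Q + kV) C_ss, so C_ss = Q C_in/(Q + kV).
C_ss = 0.1557·5.435/(0.1557 + 0.08135·4.653) = 0.846229/0.534222 = 1.58404 mol/L.

1.584 mol/L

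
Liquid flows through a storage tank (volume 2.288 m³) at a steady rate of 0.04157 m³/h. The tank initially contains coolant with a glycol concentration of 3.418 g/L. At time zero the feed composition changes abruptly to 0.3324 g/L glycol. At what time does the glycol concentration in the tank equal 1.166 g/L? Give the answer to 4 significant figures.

72.03 h

Unsteady species balance (constant V, well mixed): V dC/dt = Q(C_in − C), so τ = V/Q = 55.0397 h.
C(t) = C_in + (C₀ − C_in) e^(−t/τ). Set C = 1.166 and solve for t:
e^(−t/τ) = (C − C_in)/(C₀ − C_in) = (1.166 − 0.3324)/(3.418 − 0.3324) = 0.270158
t = −τ ln(…) = 55.0397 × 1.30875 = 72.0331 h.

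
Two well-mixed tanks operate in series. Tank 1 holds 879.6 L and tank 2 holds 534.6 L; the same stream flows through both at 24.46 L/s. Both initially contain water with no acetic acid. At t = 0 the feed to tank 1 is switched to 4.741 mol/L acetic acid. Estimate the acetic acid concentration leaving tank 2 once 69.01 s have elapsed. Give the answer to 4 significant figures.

3.280 mol/L

Time constants: τᵢ = Vᵢ/Q for each well-mixed tank.
τ₁ = 879.6/24.46 = 35.9608 s; τ₂ = 534.6/24.46 = 21.8561 s.
Solving the cascade with C₁(0)=C₂(0)=0 gives C₂(t) = C_in[1 − (τ₁ e^(−t/τ₁) − τ₂ e^(−t/τ₂))/(τ₁ − τ₂)].
At t = 69.01: e^(−t/τ₁) = 0.146748, e^(−t/τ₂) = 0.0425331.
C₂ = 4.741·[1 − (35.9608·0.146748 − 21.8561·0.0425331)/(14.1047)] = 4.741·0.691764 = 3.27965 mol/L.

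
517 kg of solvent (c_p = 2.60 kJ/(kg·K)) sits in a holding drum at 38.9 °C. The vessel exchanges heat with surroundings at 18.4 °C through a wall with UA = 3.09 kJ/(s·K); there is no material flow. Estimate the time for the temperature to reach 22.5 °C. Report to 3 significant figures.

First-law balance (no shaft work): M c_p dT/dt = −UA(T − T_amb).
τ = M c_p/UA = 435.02 s; T_ss = T_amb = 18.400 °C.
T(t) = T_ss + (T₀ − T_ss)e^(−t/τ); set T = 22.5:
t = −τ ln[(T − T_ss)/(T₀ − T_ss)] = −435.02 · ln(0.20000) = 700.13 s.

700 s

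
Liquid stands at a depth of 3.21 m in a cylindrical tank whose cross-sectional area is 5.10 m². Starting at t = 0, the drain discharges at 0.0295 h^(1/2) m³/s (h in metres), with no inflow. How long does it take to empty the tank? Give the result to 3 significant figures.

A dh/dt = −Q_out = −0.0295 √h.
This is separable: 2 d(√h)/dt = −0.0295/A, so √h = √h₀ − (0.0295/(2A)) t.
Set h = 0: 2√h₀ = (0.0295/A) t_empty ⇒ t_empty = 2A√h₀/0.0295.
t_empty = 2·5.10·√3.21/0.0295 = 10.200·1.7916/0.0295 = 619.48 s.

619 s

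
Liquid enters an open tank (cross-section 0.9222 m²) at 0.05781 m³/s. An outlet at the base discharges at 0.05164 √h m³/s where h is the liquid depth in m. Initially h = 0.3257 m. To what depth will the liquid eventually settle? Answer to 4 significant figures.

1.253 m

Level balance: A dh/dt = 0.05781 − 0.05164 √h. Setting dh/dt = 0:
Q_in = 0.05164 √h_ss ⇒ √h_ss = 0.05781/0.05164 = 1.11948.
h_ss = 1.11948² = 1.25324 m. (Since h₀ = 0.3257 m < h_ss, the level will rise toward this value.)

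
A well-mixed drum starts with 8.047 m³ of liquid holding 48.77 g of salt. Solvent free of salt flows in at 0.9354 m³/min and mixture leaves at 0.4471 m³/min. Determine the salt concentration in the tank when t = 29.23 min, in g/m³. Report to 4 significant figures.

Let m(t) be the amount of salt. Volume: V(t) = V₀ + (Q_in − Q_out) t = 8.047 + 0.488300 t; V(29.23) = 22.3200 m³.
No salt enters, so dm/dt = −Q_out · (m/V).
dm/m = −Q_out dt/(V₀ + 0.488300 t); integrating gives ln(m/m₀) = −(Q_out/(Q_in−Q_out)) ln(V/V₀).
m = m₀ (V₀/V)^(Q_out/(Q_in−Q_out)) = 48.77 × (8.047/22.3200)^(0.915626) = 19.1635 g.
C = m/V = 19.1635/22.3200 = 0.858580 g/m³.

0.8586 g/m³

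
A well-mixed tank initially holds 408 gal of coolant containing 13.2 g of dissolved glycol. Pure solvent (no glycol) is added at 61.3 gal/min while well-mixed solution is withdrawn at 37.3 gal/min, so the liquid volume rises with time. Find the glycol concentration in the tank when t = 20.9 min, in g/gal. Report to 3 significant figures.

Total volume: dV/dt = Q_in − Q_out = 24.000 gal/min, so V(t) = 408 + 24.000 t and V(20.9) = 909.60 gal.
Species balance (pure solvent in): dm/dt = −Q_out · m/V(t).
dm/m = −Q_out dt/(V₀ + 24.000 t); integrating gives ln(m/m₀) = −(Q_out/(Q_in−Q_out)) ln(V/V₀).
m = m₀ (V₀/V)^(Q_out/(Q_in−Q_out)) = 13.2 × (408/909.60)^(1.5542) = 3.7969 g.
C = m/V = 3.7969/909.60 = 0.0041742 g/gal.

0.00417 g/gal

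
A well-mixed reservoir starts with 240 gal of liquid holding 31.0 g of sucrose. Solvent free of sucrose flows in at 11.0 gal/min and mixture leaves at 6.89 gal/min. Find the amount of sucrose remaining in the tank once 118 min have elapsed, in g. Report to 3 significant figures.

4.86 g

Total volume: dV/dt = Q_in − Q_out = 4.1100 gal/min, so V(t) = 240 + 4.1100 t and V(118) = 724.98 gal.
No sucrose enters, so dm/dt = −Q_out · (m/V).
Separate: dm/m = −Q_out dt/V(t) ⇒ ln(m/m₀) = −(Q_out/(Q_in−Q_out)) ln(V/V₀).
m = m₀ (V₀/V)^(Q_out/(Q_in−Q_out)) = 31.0 × (240/724.98)^(1.6764) = 4.8584 g.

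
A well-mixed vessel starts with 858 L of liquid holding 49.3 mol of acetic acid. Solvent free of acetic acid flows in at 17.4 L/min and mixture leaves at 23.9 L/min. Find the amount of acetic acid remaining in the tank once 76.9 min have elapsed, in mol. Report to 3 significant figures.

Total volume: dV/dt = Q_in − Q_out = -6.5000 L/min, so V(t) = 858 − 6.5000 t and V(76.9) = 358.15 L.
No acetic acid enters, so dm/dt = −Q_out · (m/V).
Separate: dm/m = −Q_out dt/V(t) ⇒ ln(m/m₀) = −(Q_out/(Q_in−Q_out)) ln(V/V₀).
m = m₀ (V₀/V)^(Q_out/(Q_in−Q_out)) = 49.3 × (858/358.15)^(-3.6769) = 1.9849 mol.

1.98 mol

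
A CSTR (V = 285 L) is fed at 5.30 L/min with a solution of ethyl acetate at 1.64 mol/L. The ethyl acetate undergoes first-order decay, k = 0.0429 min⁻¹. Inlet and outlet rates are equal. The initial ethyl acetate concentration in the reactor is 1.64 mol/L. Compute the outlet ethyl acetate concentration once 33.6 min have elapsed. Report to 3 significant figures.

Accumulation = in − out − consumed: V dC/dt = Q C_in − Q C − k V C.
This is linear with rate a = Q/V + k = 0.061496 min⁻¹.
C_ss = Q C_in/(Q + kV) = 0.49593 mol/L; C(t) = C_ss + (C₀ − C_ss) e^(−a t).
C(33.6) = 0.49593 + (1.1441)·e^(−0.061496·33.6) = 0.49593 + (1.1441)·0.12666 = 0.64084 mol/L.

0.641 mol/L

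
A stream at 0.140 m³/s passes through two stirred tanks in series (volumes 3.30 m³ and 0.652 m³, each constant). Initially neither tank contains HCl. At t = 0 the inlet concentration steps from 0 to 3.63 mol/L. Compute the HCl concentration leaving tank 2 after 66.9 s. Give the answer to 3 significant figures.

Each tank obeys Vᵢ dCᵢ/dt = Q(Cᵢ₋₁ − Cᵢ), so τᵢ = Vᵢ/Q.
τ₁ = 3.30/0.140 = 23.571 s; τ₂ = 0.652/0.140 = 4.6571 s.
Tank 1: C₁ = C_in(1 − e^(−t/τ₁)). Tank 2 (τ₁ ≠ τ₂): C₂ = C_in[1 − (τ₁ e^(−t/τ₁) − τ₂ e^(−t/τ₂))/(τ₁ − τ₂)].
At t = 66.9: e^(−t/τ₁) = 0.058532, e^(−t/τ₂) = 5.7723e-07.
C₂ = 3.63·[1 − (23.571·0.058532 − 4.6571·5.7723e-07)/(18.914)] = 3.63·0.92706 = 3.3652 mol/L.

3.37 mol/L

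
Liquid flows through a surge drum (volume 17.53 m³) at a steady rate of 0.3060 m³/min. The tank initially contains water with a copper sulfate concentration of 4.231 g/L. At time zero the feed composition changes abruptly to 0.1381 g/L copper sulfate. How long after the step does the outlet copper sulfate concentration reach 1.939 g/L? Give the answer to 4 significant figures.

Species balance on the tank: V dC/dt = Q(C_in − C), so τ = V/Q = 57.2876 min.
C(t) = C_in + (C₀ − C_in) e^(−t/τ). Set C = 1.939 and solve for t:
e^(−t/τ) = (C − C_in)/(C₀ − C_in) = (1.939 − 0.1381)/(4.231 − 0.1381) = 0.440006
t = −τ ln(…) = 57.2876 × 0.820967 = 47.0312 min.

47.03 min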